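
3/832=3/832 = 0.00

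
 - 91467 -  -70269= - 21198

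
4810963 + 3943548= 8754511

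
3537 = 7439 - 3902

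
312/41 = 7 + 25/41 = 7.61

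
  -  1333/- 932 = 1333/932  =  1.43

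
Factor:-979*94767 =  - 92776893 = - 3^1*11^1*31^1*89^1  *  1019^1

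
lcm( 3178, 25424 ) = 25424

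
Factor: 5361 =3^1*1787^1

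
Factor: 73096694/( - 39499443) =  - 2^1*3^( - 2) * 11^1*3322577^1*4388827^(-1)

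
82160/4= 20540=20540.00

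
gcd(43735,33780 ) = 5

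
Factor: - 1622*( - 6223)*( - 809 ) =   -  2^1*7^2* 127^1 * 809^1 * 811^1 =- 8165808154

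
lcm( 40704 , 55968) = 447744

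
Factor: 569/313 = 313^( - 1)*569^1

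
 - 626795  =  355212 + -982007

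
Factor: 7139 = 11^2*  59^1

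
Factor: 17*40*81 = 2^3*3^4*5^1* 17^1 = 55080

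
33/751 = 33/751 = 0.04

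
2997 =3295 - 298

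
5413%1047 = 178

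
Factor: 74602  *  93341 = 2^1*11^1 * 31^1*3011^1*3391^1 =6963425282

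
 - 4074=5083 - 9157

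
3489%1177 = 1135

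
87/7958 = 87/7958 = 0.01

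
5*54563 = 272815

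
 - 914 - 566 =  -1480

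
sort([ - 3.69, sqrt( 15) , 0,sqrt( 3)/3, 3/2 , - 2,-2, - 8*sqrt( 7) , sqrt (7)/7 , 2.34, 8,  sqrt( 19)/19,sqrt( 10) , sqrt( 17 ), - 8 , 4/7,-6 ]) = [-8*sqrt( 7 ), - 8,-6, - 3.69,  -  2, - 2  ,  0,sqrt ( 19)/19 , sqrt( 7) /7 , 4/7,sqrt(3)/3 , 3/2,2.34, sqrt( 10),sqrt( 15), sqrt( 17),8] 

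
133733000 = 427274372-293541372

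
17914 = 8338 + 9576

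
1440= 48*30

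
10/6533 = 10/6533 = 0.00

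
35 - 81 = -46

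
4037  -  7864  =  -3827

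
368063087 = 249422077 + 118641010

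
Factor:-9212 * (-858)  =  7903896=2^3*3^1*7^2*11^1*13^1*47^1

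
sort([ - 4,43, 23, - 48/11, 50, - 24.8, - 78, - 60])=[ - 78, - 60, - 24.8, - 48/11, - 4,23, 43, 50]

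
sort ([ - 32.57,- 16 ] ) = [ - 32.57, - 16]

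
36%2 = 0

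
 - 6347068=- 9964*637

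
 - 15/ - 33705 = 1/2247=0.00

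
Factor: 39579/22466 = 2^ ( -1)*3^1*47^ ( - 1)*79^1*167^1*239^(-1)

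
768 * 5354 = 4111872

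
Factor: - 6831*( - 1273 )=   8695863 = 3^3*11^1 *19^1*23^1 * 67^1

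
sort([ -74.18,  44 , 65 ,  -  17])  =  [-74.18, - 17,  44 , 65]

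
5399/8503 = 5399/8503 = 0.63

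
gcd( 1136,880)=16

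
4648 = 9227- 4579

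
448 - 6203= -5755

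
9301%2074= 1005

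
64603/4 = 64603/4 = 16150.75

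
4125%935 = 385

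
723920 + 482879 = 1206799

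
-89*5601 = -498489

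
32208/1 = 32208 = 32208.00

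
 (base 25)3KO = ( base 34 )22j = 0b100101011111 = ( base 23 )4C7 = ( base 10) 2399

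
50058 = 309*162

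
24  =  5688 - 5664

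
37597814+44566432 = 82164246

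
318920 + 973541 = 1292461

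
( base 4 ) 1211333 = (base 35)5BH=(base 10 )6527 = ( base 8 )14577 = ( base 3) 22221202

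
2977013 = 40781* 73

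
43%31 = 12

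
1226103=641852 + 584251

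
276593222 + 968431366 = 1245024588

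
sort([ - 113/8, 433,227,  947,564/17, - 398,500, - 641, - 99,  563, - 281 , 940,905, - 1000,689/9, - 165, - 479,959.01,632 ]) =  [-1000 , - 641,-479, - 398, -281 , - 165, - 99, - 113/8,  564/17,689/9 , 227, 433,500,563,  632,905,940,  947 , 959.01]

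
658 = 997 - 339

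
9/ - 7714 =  -1 + 7705/7714 = - 0.00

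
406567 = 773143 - 366576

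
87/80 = 1 + 7/80 =1.09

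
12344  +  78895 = 91239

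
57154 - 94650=- 37496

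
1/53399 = 1/53399 = 0.00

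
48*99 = 4752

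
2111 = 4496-2385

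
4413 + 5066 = 9479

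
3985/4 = 3985/4 = 996.25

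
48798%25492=23306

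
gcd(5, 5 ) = 5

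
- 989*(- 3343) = 3306227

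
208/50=104/25=4.16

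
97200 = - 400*( - 243)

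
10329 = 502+9827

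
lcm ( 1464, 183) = 1464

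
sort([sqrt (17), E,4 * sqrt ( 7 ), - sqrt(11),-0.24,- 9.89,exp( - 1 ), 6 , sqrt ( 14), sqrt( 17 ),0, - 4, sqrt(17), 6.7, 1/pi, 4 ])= [- 9.89 , - 4, - sqrt(11), - 0.24, 0,1/pi, exp ( - 1), E , sqrt (14), 4,  sqrt( 17), sqrt(17), sqrt( 17 ), 6, 6.7, 4*sqrt( 7 ) ]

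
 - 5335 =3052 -8387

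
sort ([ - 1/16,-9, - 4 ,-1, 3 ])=[-9, - 4, - 1,-1/16,3]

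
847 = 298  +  549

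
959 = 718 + 241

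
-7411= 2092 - 9503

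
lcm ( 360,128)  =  5760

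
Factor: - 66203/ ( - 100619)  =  277/421 = 277^1*421^(  -  1 ) 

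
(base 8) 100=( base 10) 64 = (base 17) 3D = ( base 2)1000000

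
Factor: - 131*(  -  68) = 8908 = 2^2*17^1*131^1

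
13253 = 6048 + 7205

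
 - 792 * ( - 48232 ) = 38199744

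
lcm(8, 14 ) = 56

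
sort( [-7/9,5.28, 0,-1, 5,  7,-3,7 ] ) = [-3,-1,-7/9,0, 5, 5.28 , 7,7]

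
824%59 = 57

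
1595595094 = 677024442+918570652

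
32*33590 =1074880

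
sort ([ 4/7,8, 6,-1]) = [ - 1, 4/7,6, 8]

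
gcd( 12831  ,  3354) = 39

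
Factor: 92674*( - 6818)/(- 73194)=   2^1*3^( - 1) * 7^1*11^(-1 )*487^1*1109^( - 1)*46337^1 = 315925666/36597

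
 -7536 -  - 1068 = - 6468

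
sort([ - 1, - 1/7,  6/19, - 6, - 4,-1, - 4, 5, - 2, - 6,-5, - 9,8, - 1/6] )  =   [ - 9,-6,-6, -5, - 4, - 4, - 2, - 1 , - 1,- 1/6, - 1/7, 6/19, 5, 8]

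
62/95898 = 31/47949 = 0.00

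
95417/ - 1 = - 95417/1 =-  95417.00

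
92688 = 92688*1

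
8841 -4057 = 4784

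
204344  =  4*51086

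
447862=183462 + 264400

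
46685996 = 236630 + 46449366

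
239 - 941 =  - 702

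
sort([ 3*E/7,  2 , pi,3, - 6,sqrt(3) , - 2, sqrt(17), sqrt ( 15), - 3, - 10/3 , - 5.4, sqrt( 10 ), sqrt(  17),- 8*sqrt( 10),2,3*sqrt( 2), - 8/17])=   [ - 8*sqrt( 10), - 6, - 5.4, - 10/3, - 3, - 2,- 8/17 , 3*E/7 , sqrt( 3 ),2,  2,3,pi, sqrt ( 10),  sqrt(15), sqrt( 17),sqrt( 17 ) , 3 * sqrt( 2 )]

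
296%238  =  58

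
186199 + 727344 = 913543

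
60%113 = 60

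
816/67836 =68/5653 = 0.01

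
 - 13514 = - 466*29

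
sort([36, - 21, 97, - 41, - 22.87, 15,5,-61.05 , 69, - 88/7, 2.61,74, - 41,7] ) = [ - 61.05,-41,-41, - 22.87, - 21,-88/7,2.61,  5, 7, 15,  36, 69, 74, 97] 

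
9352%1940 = 1592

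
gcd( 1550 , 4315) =5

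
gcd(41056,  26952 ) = 8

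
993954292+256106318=1250060610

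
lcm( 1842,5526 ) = 5526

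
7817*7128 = 55719576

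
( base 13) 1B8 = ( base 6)1252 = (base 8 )500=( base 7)635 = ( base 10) 320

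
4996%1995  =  1006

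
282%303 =282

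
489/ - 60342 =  - 1+19951/20114 =-0.01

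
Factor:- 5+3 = - 2^1 = -2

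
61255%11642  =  3045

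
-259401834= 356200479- 615602313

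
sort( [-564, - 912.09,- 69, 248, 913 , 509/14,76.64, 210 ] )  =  [ - 912.09, - 564, - 69, 509/14, 76.64,210, 248, 913 ] 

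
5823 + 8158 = 13981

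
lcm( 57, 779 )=2337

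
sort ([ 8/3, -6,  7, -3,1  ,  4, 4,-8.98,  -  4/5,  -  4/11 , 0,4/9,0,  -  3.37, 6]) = [ - 8.98, - 6,  -  3.37,  -  3 ,  -  4/5,  -  4/11,0,0,4/9,1, 8/3,  4, 4 , 6,7 ]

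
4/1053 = 4/1053 = 0.00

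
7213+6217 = 13430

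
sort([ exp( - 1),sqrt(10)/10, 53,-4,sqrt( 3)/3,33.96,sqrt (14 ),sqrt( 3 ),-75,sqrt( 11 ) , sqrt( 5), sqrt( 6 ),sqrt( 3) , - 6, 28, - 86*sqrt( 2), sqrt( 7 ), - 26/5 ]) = [  -  86 * sqrt( 2 ), - 75,-6, - 26/5, - 4, sqrt ( 10)/10,exp( - 1) , sqrt( 3 ) /3,sqrt( 3),sqrt( 3),sqrt ( 5 ), sqrt( 6 ),  sqrt( 7),sqrt ( 11 ),sqrt( 14),28,33.96, 53 ] 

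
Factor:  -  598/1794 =-1/3 = - 3^( -1 )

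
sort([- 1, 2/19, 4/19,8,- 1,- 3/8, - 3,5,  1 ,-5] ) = [ - 5, - 3, -1, - 1, - 3/8,2/19 , 4/19,1,  5,8 ] 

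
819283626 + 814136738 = 1633420364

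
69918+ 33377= 103295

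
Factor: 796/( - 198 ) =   -  398/99 =-2^1*3^( - 2 )*11^(  -  1 )*199^1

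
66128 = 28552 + 37576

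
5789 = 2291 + 3498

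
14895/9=1655 = 1655.00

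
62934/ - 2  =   - 31467/1  =  - 31467.00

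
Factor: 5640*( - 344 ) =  - 2^6 * 3^1 * 5^1 * 43^1*47^1 = - 1940160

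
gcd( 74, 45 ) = 1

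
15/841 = 15/841= 0.02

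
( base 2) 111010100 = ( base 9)570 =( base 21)116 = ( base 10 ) 468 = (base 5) 3333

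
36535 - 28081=8454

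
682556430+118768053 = 801324483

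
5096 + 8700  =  13796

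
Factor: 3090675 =3^1*5^2*7^2*29^2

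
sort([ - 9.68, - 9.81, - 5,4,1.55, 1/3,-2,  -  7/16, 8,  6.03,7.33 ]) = [ - 9.81, - 9.68, - 5, - 2, - 7/16, 1/3,1.55, 4, 6.03, 7.33, 8] 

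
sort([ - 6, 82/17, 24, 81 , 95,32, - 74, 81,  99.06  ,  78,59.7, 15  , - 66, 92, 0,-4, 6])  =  [ - 74, - 66, - 6 , - 4, 0, 82/17, 6, 15,  24, 32 , 59.7 , 78,81,81, 92, 95, 99.06]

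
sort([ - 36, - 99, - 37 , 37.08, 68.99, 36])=[-99, - 37,  -  36, 36, 37.08,68.99 ] 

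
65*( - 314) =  - 20410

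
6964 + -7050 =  - 86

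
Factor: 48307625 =5^3*17^1*127^1*179^1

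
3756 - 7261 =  - 3505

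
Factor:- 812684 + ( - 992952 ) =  -2^2*7^1*59^1*1093^1 = -1805636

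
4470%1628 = 1214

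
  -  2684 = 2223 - 4907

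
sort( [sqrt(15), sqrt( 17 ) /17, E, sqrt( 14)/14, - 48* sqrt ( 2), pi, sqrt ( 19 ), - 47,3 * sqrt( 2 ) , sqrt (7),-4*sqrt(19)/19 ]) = [ - 48*sqrt( 2)  ,-47, - 4*sqrt(19)/19, sqrt (17) /17, sqrt(14) /14, sqrt( 7 ),E,pi,  sqrt(15 ), 3*sqrt(2 ),sqrt( 19 ) ] 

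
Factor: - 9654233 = -1697^1* 5689^1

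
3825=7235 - 3410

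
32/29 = 1 + 3/29 =1.10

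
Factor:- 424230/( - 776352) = 2^( - 4)*5^1*79^1*179^1*8087^( - 1) =70705/129392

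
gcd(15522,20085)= 39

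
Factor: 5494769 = 7^1*23^1*34129^1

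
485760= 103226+382534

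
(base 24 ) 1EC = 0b1110011100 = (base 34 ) R6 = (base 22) 1K0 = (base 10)924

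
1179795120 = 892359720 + 287435400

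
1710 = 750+960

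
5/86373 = 5/86373 =0.00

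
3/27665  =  3/27665=0.00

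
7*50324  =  352268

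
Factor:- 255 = -3^1*5^1*17^1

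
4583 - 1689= 2894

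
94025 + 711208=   805233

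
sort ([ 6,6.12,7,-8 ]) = [ - 8,6,6.12,7 ] 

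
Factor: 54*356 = 19224 = 2^3*3^3*89^1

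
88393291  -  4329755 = 84063536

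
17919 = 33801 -15882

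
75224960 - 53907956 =21317004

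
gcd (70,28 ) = 14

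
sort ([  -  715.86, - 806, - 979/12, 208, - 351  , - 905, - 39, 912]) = [ - 905, - 806, - 715.86, - 351,-979/12, -39, 208 , 912]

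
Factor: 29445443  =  31^1* 949853^1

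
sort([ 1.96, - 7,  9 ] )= [-7, 1.96,9 ] 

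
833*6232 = 5191256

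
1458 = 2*729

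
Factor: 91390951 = 91390951^1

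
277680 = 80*3471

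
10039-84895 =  - 74856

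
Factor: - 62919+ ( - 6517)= - 2^2*17359^1=- 69436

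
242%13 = 8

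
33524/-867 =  - 39 + 1/3= -  38.67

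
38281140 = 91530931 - 53249791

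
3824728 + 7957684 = 11782412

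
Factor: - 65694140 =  - 2^2*5^1 * 59^1*55673^1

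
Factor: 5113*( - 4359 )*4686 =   -  104439538962 = -  2^1 * 3^2*11^1*71^1*1453^1*5113^1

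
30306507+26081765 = 56388272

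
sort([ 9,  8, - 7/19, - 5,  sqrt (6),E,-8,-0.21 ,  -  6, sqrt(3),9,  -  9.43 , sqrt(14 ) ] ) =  [ - 9.43, - 8, - 6,  -  5 , - 7/19,  -  0.21, sqrt(3 ), sqrt( 6),E, sqrt(14 ),8, 9,9 ]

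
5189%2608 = 2581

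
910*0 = 0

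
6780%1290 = 330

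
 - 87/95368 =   -  87/95368  =  - 0.00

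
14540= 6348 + 8192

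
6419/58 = 110+39/58 = 110.67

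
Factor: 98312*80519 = 2^3*73^1*1103^1*12289^1 = 7915983928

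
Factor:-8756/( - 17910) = 22/45 =2^1* 3^( - 2)*5^( - 1)*11^1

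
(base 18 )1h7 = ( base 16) 27D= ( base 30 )l7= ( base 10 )637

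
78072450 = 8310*9395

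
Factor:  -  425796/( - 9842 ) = 822/19 = 2^1*3^1*19^ ( - 1)*137^1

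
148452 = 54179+94273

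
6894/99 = 766/11 = 69.64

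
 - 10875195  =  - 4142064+-6733131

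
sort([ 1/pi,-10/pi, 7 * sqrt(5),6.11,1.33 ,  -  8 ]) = [-8 , - 10/pi,1/pi,1.33,6.11,7*sqrt(5 )] 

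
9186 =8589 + 597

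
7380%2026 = 1302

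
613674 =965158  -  351484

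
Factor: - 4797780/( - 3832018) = 2398890/1916009 = 2^1*3^1*5^1*13^1*277^( - 1)*6151^1*6917^ ( - 1 )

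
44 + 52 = 96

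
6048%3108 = 2940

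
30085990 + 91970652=122056642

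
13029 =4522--8507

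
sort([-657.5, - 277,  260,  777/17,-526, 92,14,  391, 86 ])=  [-657.5 ,-526,  -  277, 14,  777/17, 86 , 92, 260, 391 ] 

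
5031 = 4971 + 60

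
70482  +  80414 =150896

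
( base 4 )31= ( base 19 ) d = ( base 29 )d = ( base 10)13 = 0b1101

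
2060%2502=2060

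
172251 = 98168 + 74083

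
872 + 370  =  1242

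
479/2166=479/2166 =0.22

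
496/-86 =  - 6+10/43 = -  5.77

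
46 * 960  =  44160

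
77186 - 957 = 76229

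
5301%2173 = 955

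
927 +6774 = 7701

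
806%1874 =806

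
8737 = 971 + 7766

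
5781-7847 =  -2066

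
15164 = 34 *446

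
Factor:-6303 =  - 3^1*11^1*191^1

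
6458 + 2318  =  8776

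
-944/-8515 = 944/8515 = 0.11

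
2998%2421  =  577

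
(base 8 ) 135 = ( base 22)45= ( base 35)2n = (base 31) 30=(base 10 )93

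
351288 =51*6888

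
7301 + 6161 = 13462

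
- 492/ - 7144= 123/1786= 0.07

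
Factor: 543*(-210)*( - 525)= 2^1*3^3*5^3*7^2*181^1 = 59865750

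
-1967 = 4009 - 5976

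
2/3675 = 2/3675  =  0.00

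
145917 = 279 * 523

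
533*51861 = 27641913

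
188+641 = 829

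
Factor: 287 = 7^1*41^1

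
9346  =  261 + 9085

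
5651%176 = 19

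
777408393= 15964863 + 761443530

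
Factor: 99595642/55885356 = 49797821/27942678  =  2^( - 1)*3^(  -  3)*41^1*733^1*1657^1*517457^(  -  1 )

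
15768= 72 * 219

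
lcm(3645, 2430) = 7290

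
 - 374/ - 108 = 187/54 = 3.46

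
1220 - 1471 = - 251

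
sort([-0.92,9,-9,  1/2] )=[ - 9, - 0.92 , 1/2,9]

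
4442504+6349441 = 10791945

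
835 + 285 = 1120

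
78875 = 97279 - 18404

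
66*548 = 36168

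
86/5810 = 43/2905= 0.01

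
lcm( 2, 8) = 8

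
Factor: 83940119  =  19^1 *173^1*25537^1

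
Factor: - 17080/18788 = -10/11= -2^1*5^1* 11^( - 1 ) 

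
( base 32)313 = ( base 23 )5k2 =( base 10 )3107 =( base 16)c23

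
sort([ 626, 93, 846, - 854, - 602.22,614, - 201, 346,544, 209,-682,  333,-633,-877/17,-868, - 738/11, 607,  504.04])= [ - 868, - 854,-682 ,-633,  -  602.22,-201,-738/11, - 877/17, 93, 209,333,  346, 504.04, 544,607,614, 626, 846] 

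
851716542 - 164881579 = 686834963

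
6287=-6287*( - 1 ) 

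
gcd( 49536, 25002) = 18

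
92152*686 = 63216272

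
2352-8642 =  - 6290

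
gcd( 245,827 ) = 1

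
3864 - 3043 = 821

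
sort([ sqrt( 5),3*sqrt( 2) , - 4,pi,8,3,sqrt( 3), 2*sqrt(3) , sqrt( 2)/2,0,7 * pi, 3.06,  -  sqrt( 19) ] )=[ -sqrt( 19 ), - 4,0,sqrt(2)/2, sqrt( 3),sqrt( 5 ),3, 3.06,pi,  2 * sqrt( 3), 3* sqrt( 2),8,7*pi ]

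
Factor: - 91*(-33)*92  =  2^2 * 3^1*7^1*11^1*13^1 *23^1 =276276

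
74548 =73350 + 1198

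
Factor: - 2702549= - 31^1*87179^1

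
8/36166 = 4/18083=0.00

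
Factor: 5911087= 7^1*13^1*17^1*3821^1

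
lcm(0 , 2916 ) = 0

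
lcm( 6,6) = 6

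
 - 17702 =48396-66098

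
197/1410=197/1410 =0.14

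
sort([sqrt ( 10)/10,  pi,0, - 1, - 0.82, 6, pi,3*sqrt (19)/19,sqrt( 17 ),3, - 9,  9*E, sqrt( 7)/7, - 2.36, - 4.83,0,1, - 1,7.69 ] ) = [ - 9, - 4.83, - 2.36, - 1, - 1,-0.82,0,0,sqrt(10)/10,sqrt( 7)/7,3 *sqrt( 19)/19, 1,3, pi, pi,sqrt( 17 ),6, 7.69, 9 * E]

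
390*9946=3878940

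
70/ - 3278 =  - 35/1639 = - 0.02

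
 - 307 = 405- 712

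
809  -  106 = 703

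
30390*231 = 7020090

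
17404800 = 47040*370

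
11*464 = 5104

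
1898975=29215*65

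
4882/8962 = 2441/4481 = 0.54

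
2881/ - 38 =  - 76 + 7/38=-75.82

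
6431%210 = 131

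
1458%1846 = 1458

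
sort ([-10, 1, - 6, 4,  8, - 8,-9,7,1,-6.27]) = [ -10, - 9,  -  8,  -  6.27,- 6 , 1, 1,4,7,8] 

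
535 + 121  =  656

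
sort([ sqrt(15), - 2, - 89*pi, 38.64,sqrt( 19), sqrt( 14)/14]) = [ -89*pi, - 2,sqrt( 14)/14,sqrt( 15 ), sqrt( 19 ),38.64 ] 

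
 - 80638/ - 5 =80638/5 =16127.60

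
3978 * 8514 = 33868692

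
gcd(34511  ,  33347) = 1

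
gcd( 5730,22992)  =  6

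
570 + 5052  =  5622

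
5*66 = 330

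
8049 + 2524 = 10573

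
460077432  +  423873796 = 883951228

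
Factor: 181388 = 2^2 * 137^1*331^1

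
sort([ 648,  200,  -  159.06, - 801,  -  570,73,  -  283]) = [ - 801,-570, - 283, - 159.06, 73,200,648]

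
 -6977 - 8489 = -15466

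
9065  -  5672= 3393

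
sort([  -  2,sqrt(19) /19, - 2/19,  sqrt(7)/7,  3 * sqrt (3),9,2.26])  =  [ - 2, - 2/19,  sqrt( 19)/19,sqrt( 7 ) /7,2.26 , 3 *sqrt( 3), 9] 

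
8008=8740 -732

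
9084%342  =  192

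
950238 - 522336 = 427902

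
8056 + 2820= 10876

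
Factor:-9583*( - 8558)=82011314  =  2^1*7^1*11^1*37^2*389^1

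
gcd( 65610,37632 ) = 6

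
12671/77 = 12671/77 = 164.56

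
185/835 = 37/167 = 0.22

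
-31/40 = -31/40 = - 0.78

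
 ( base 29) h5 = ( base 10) 498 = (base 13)2C4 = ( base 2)111110010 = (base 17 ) 1c5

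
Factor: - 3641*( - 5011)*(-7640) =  - 2^3 * 5^1*11^1*191^1*331^1*5011^1  =  -  139392189640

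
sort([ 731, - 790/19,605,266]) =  [ - 790/19,266,605, 731 ] 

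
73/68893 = 73/68893 = 0.00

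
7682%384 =2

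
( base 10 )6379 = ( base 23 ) C18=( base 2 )1100011101011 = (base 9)8667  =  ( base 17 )1514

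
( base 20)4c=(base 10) 92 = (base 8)134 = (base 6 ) 232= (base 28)38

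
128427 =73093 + 55334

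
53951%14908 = 9227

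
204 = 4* 51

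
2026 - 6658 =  - 4632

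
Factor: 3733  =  3733^1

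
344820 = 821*420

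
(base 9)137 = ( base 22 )55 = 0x73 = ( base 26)4b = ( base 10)115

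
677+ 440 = 1117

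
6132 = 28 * 219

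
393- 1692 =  - 1299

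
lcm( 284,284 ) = 284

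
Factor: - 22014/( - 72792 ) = 1223/4044 =2^( - 2)*3^( - 1)*337^ ( - 1 )*1223^1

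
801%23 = 19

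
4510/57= 79  +  7/57 = 79.12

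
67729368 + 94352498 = 162081866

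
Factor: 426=2^1  *3^1 * 71^1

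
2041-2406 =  - 365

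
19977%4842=609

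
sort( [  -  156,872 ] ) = [ - 156,872 ]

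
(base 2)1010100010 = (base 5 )10144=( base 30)me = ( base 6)3042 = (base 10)674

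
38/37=1 + 1/37 = 1.03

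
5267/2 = 5267/2 = 2633.50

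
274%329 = 274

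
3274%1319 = 636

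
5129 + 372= 5501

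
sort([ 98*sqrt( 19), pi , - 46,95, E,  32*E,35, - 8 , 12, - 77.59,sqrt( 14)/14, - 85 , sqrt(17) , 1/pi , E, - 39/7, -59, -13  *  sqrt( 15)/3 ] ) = [ - 85, - 77.59,  -  59, - 46, - 13*sqrt(15 )/3, - 8, - 39/7, sqrt( 14 )/14, 1/pi,  E,E , pi , sqrt( 17 ), 12 , 35,32 * E  ,  95,98*sqrt(19 )]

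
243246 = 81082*3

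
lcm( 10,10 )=10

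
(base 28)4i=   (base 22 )5K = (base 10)130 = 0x82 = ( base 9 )154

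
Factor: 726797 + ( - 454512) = 272285=5^1*13^1 * 59^1*71^1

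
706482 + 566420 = 1272902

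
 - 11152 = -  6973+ - 4179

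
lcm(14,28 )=28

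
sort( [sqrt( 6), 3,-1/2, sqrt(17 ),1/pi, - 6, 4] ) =[ - 6, - 1/2, 1/pi, sqrt(6 ),3, 4, sqrt(17)]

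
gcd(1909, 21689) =23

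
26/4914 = 1/189=0.01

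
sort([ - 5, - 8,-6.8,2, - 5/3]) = [ - 8, - 6.8, - 5,  -  5/3,  2]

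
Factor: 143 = 11^1*13^1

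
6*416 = 2496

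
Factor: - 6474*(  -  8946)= 57916404=2^2  *3^3 * 7^1*13^1* 71^1*83^1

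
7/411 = 7/411 = 0.02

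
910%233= 211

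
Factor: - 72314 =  - 2^1*11^1*19^1*173^1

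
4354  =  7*622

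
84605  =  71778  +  12827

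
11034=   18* 613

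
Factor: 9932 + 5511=15443^1 = 15443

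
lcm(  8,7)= 56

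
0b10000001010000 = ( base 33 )7jm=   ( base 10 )8272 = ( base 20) 10dc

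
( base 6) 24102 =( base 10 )3494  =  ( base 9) 4712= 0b110110100110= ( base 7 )13121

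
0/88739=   0 = 0.00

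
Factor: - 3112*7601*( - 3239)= 76616316568=2^3*11^1 * 41^1*79^1 * 389^1*691^1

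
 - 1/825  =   - 1 + 824/825 = - 0.00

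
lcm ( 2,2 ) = 2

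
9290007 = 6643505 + 2646502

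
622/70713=622/70713 = 0.01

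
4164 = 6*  694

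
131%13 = 1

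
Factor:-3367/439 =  - 7^1 * 13^1 * 37^1*439^ ( - 1 )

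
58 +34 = 92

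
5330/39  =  410/3 = 136.67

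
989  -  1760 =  - 771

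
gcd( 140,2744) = 28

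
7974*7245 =57771630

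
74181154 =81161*914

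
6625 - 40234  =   - 33609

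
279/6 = 93/2 = 46.50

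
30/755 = 6/151 = 0.04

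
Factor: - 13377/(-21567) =7^2*79^ ( - 1 ) = 49/79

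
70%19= 13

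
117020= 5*23404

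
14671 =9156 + 5515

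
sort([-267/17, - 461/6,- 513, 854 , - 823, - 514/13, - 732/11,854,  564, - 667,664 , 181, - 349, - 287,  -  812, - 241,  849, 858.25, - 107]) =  [ - 823, - 812 ,-667,  -  513, - 349, - 287,-241, - 107, - 461/6 , - 732/11, - 514/13, - 267/17,181,564, 664,849,  854,854,858.25] 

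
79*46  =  3634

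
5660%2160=1340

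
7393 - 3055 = 4338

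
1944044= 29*67036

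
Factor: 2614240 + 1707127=4321367=173^1 * 24979^1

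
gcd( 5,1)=1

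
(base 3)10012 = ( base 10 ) 86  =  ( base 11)79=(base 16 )56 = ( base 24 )3e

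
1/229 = 1/229 = 0.00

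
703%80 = 63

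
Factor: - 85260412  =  -2^2*181^1*117763^1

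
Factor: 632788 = 2^2*13^1*43^1 * 283^1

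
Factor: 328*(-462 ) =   -  151536 = - 2^4*3^1*7^1*11^1*41^1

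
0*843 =0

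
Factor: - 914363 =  - 914363^1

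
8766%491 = 419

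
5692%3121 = 2571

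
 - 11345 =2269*( - 5) 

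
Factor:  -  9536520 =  - 2^3*3^1*5^1*7^1*11353^1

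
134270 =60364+73906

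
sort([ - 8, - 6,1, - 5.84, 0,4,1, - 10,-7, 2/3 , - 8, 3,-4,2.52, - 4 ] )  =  [ - 10, - 8,- 8, - 7, - 6, - 5.84, - 4, - 4 , 0,2/3, 1 , 1,2.52,3, 4 ]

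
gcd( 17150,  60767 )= 7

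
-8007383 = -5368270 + -2639113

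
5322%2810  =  2512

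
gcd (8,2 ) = 2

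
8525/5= 1705 = 1705.00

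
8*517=4136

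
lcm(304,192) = 3648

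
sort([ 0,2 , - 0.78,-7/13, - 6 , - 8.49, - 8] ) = [ - 8.49,  -  8,-6, - 0.78,-7/13, 0,2 ] 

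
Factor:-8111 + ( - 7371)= - 2^1 * 7741^1 = - 15482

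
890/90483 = 890/90483 =0.01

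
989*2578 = 2549642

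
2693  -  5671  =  -2978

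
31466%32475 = 31466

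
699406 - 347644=351762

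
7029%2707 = 1615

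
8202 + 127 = 8329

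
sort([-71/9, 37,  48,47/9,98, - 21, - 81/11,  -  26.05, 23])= [ - 26.05, - 21,  -  71/9, - 81/11,47/9,23,37,48,98]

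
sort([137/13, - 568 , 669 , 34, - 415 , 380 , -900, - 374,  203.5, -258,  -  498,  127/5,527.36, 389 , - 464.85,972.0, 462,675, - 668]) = [ - 900, -668, - 568, - 498, - 464.85, - 415, - 374, - 258, 137/13,127/5 , 34, 203.5 , 380,  389, 462, 527.36,669,675,  972.0]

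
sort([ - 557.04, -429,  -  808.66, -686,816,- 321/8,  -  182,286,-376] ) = [ -808.66, -686, - 557.04, - 429,-376, - 182,- 321/8,286, 816 ]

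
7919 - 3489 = 4430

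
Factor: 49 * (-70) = -3430 = - 2^1 * 5^1*7^3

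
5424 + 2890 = 8314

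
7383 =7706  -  323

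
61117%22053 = 17011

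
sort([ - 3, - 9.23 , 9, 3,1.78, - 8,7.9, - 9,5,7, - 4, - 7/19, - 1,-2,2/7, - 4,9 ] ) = [  -  9.23,-9,  -  8, - 4, - 4, - 3,-2,  -  1,  -  7/19,2/7,1.78,3,5, 7, 7.9, 9,9]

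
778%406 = 372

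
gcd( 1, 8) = 1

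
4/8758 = 2/4379 =0.00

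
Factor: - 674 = -2^1*337^1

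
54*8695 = 469530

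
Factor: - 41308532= - 2^2*10327133^1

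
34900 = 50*698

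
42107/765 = 42107/765 = 55.04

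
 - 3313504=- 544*6091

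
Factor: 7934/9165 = 2^1 * 3^( - 1)*5^( - 1)*13^( -1 ) *47^(- 1 )*3967^1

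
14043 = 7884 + 6159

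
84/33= 2 + 6/11  =  2.55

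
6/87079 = 6/87079 =0.00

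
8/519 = 8/519= 0.02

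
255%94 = 67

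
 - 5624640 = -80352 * 70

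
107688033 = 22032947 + 85655086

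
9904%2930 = 1114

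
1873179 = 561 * 3339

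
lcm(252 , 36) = 252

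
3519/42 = 83  +  11/14   =  83.79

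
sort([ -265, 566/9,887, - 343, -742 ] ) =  [ - 742,-343 ,-265,566/9,887]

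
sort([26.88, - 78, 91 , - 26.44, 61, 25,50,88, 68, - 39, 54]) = [-78,  -  39, - 26.44 , 25, 26.88,50, 54,61,68 , 88, 91]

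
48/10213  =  48/10213 = 0.00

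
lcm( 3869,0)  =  0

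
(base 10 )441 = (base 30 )el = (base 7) 1200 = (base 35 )CL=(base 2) 110111001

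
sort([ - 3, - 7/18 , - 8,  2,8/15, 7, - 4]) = [ - 8, - 4, - 3 ,-7/18, 8/15,2,7 ]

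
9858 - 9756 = 102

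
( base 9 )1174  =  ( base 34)pr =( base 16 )36D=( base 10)877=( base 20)23h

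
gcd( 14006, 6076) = 2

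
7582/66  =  3791/33  =  114.88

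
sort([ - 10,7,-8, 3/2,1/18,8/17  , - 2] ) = [ - 10, - 8, - 2, 1/18, 8/17, 3/2, 7] 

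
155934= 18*8663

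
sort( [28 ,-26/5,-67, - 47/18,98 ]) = [  -  67, - 26/5, - 47/18, 28, 98] 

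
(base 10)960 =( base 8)1700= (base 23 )1IH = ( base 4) 33000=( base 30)120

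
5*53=265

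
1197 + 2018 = 3215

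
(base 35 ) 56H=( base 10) 6352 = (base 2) 1100011010000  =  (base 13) 2b78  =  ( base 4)1203100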